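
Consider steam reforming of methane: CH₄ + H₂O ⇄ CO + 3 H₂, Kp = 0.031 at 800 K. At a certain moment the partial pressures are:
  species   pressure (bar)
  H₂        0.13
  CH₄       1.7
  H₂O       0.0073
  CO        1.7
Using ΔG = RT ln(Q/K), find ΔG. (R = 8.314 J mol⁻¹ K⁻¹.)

ΔG = 15.1 kJ/mol

Qp = P(CO)·P(H₂)³ / (P(CH₄)·P(H₂O)) = (1.7)·(0.13)³ / ((1.7)·(0.0073)) = 0.301
ΔG = RT ln(Qp/Kp) = (8.314 J mol⁻¹ K⁻¹)(800 K) × ln(0.301/0.031)
   = (6.651 kJ/mol)(2.273) = 15.1 kJ/mol
ΔG > 0, so the forward reaction is non-spontaneous (proceeds in reverse).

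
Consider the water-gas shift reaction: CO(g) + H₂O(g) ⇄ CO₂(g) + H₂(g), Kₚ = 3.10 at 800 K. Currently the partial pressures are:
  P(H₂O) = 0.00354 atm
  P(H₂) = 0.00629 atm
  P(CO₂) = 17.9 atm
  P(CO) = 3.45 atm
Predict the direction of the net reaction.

Qₚ = P(CO₂)·P(H₂) / (P(CO)·P(H₂O)) = (17.9)·(0.00629) / ((3.45)·(0.00354)) = 9.22
Qₚ = 9.22 > Kₚ = 3.10, so the reverse reaction proceeds.

to the left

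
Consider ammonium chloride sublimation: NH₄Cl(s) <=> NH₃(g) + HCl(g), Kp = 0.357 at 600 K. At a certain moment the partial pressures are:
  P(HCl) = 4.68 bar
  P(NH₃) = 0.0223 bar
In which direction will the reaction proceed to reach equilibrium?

(NH₄Cl is a pure solid — omitted from Qp.)
Qp = P(NH₃)·P(HCl) = (0.0223)·(4.68) = 0.104
Qp = 0.104 < Kp = 0.357, so the forward reaction proceeds.

toward products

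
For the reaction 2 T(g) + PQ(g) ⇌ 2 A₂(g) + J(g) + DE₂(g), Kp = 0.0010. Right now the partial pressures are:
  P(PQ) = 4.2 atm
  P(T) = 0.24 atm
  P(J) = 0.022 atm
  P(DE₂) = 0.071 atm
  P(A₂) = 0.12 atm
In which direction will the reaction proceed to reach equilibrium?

in the forward direction

Qp = P(A₂)²·P(J)·P(DE₂) / (P(T)²·P(PQ)) = (0.12)²·(0.022)·(0.071) / ((0.24)²·(4.2)) = 9.3×10⁻⁵
Qp = 9.3×10⁻⁵ < Kp = 0.0010, so the forward reaction proceeds.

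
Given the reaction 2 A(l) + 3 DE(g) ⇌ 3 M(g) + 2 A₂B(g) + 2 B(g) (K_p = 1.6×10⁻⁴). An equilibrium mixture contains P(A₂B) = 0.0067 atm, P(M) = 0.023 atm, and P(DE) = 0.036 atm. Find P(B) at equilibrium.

(A is a pure liquid — omitted from K_p.)
At equilibrium, K_p = P(M)³·P(A₂B)²·P(B)² / P(DE)³ = 1.6×10⁻⁴.
(0.023)³·(0.0067)²·(P(B))² / (0.036)³ = 1.6×10⁻⁴
P(B)² = 13.7 ⇒ P(B) = 3.7 atm

P(B) = 3.7 atm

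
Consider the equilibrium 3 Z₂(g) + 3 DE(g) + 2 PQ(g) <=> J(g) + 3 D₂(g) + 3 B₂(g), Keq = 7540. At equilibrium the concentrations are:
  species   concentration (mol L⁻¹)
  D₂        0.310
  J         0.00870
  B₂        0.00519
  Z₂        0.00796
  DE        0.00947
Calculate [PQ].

[PQ] = 0.106 mol L⁻¹

At equilibrium, Keq = [J]·[D₂]³·[B₂]³ / ([Z₂]³·[DE]³·[PQ]²) = 7540.
(0.00870)·(0.310)³·(0.00519)³ / ((0.00796)³·(0.00947)³·([PQ])²) = 7540
[PQ]² = 0.0112 ⇒ [PQ] = 0.106 mol L⁻¹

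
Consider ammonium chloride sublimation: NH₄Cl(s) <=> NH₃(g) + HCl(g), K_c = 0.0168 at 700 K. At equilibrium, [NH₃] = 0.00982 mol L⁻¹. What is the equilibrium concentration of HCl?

(NH₄Cl is a pure solid — omitted from K_c.)
At equilibrium, K_c = [NH₃]·[HCl] = 0.0168.
(0.00982)·([HCl]) = 0.0168
[HCl] = 1.71 mol L⁻¹

[HCl] = 1.71 mol L⁻¹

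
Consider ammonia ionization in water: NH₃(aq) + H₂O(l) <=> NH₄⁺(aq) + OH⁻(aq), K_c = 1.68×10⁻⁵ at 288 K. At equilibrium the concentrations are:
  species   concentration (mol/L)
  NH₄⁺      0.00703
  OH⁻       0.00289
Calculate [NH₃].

(H₂O is a pure liquid — omitted from K_c.)
At equilibrium, K_c = [NH₄⁺]·[OH⁻] / [NH₃] = 1.68×10⁻⁵.
(0.00703)·(0.00289) / ([NH₃]) = 1.68×10⁻⁵
[NH₃] = 1.21 mol/L

[NH₃] = 1.21 mol/L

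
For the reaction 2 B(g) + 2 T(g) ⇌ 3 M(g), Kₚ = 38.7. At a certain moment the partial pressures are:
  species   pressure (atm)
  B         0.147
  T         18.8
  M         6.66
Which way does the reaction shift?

no net change (already at equilibrium)

Qₚ = P(M)³ / (P(B)²·P(T)²) = (6.66)³ / ((0.147)²·(18.8)²) = 38.7
Qₚ = 38.7 = Kₚ, so the system is already at equilibrium.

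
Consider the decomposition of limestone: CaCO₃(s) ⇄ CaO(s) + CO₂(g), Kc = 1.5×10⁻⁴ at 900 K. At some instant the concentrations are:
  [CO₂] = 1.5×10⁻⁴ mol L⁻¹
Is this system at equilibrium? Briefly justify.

(CaCO₃, CaO are pure solids — omitted from Qc.)
Qc = [CO₂] = 1.5×10⁻⁴
Qc = 1.5×10⁻⁴ = Kc; the system is at equilibrium.

yes, at equilibrium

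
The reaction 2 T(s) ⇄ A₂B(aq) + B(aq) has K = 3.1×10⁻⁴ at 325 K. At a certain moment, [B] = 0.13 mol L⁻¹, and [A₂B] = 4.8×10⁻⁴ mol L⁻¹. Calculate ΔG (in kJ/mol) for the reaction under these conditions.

(T is a pure solid — omitted from Q.)
Q = [A₂B]·[B] = (4.8×10⁻⁴)·(0.13) = 6.24×10⁻⁵
ΔG = RT ln(Q/K) = (8.314 J mol⁻¹ K⁻¹)(325 K) × ln(6.24×10⁻⁵/3.1×10⁻⁴)
   = (2.702 kJ/mol)(-1.603) = -4.33 kJ/mol
ΔG < 0, so the forward reaction is spontaneous (proceeds forward).

ΔG = -4.33 kJ/mol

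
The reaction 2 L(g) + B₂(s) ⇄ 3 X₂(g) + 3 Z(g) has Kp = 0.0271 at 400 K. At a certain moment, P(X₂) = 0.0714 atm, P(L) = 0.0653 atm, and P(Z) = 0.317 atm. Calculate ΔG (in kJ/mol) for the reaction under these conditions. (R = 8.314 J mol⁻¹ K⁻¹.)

(B₂ is a pure solid — omitted from Qp.)
Qp = P(X₂)³·P(Z)³ / P(L)² = (0.0714)³·(0.317)³ / (0.0653)² = 0.00272
ΔG = RT ln(Qp/Kp) = (8.314 J mol⁻¹ K⁻¹)(400 K) × ln(0.00272/0.0271)
   = (3.326 kJ/mol)(-2.299) = -7.65 kJ/mol
ΔG < 0, so the forward reaction is spontaneous (proceeds forward).

ΔG = -7.65 kJ/mol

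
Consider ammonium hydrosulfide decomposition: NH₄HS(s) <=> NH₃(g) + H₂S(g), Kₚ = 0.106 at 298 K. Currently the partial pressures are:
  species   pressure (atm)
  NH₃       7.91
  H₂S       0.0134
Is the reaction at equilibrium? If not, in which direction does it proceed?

(NH₄HS is a pure solid — omitted from Qₚ.)
Qₚ = P(NH₃)·P(H₂S) = (7.91)·(0.0134) = 0.106
Qₚ = 0.106 = Kₚ, so the system is already at equilibrium.

no net change (already at equilibrium)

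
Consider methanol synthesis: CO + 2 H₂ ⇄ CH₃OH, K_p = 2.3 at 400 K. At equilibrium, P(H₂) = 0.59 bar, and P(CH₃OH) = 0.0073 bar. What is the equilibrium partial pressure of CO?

P(CO) = 0.0091 bar

At equilibrium, K_p = P(CH₃OH) / (P(CO)·P(H₂)²) = 2.3.
(0.0073) / ((P(CO))·(0.59)²) = 2.3
P(CO) = 0.00912 = 0.0091 bar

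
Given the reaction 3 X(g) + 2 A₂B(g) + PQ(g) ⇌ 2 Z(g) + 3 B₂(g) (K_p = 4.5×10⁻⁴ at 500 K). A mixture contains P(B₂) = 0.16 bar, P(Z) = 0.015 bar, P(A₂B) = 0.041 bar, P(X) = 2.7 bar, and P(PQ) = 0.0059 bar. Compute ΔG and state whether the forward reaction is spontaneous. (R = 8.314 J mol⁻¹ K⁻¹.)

ΔG = 9.77 kJ/mol; the forward reaction is non-spontaneous

Q_p = P(Z)²·P(B₂)³ / (P(X)³·P(A₂B)²·P(PQ)) = (0.015)²·(0.16)³ / ((2.7)³·(0.041)²·(0.0059)) = 0.00472
ΔG = RT ln(Q_p/K_p) = (8.314 J mol⁻¹ K⁻¹)(500 K) × ln(0.00472/4.5×10⁻⁴)
   = (4.157 kJ/mol)(2.350) = 9.77 kJ/mol
ΔG > 0, so the forward reaction is non-spontaneous (proceeds in reverse).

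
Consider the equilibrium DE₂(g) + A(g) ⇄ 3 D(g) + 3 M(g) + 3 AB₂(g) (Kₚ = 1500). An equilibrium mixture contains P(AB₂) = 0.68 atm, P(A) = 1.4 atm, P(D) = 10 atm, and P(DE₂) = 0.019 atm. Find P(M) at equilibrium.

At equilibrium, Kₚ = P(D)³·P(M)³·P(AB₂)³ / (P(DE₂)·P(A)) = 1500.
(10)³·(P(M))³·(0.68)³ / ((0.019)·(1.4)) = 1500
P(M)³ = 0.127 ⇒ P(M) = 0.50 atm

P(M) = 0.50 atm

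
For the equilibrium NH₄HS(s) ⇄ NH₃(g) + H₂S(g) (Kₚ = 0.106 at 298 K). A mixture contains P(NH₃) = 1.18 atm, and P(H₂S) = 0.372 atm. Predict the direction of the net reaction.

(NH₄HS is a pure solid — omitted from Qₚ.)
Qₚ = P(NH₃)·P(H₂S) = (1.18)·(0.372) = 0.439
Qₚ = 0.439 > Kₚ = 0.106, so the reverse reaction proceeds.

to the left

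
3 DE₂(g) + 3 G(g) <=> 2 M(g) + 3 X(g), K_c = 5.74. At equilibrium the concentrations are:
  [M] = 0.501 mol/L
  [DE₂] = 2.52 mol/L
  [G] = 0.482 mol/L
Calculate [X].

[X] = 3.45 mol/L

At equilibrium, K_c = [M]²·[X]³ / ([DE₂]³·[G]³) = 5.74.
(0.501)²·([X])³ / ((2.52)³·(0.482)³) = 5.74
[X]³ = 41.0 ⇒ [X] = 3.45 mol/L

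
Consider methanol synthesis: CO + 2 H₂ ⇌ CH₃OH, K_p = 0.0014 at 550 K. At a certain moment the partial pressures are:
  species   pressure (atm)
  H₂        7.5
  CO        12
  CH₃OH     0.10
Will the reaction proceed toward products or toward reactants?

Q_p = P(CH₃OH) / (P(CO)·P(H₂)²) = (0.10) / ((12)·(7.5)²) = 1.5×10⁻⁴
Q_p = 1.5×10⁻⁴ < K_p = 0.0014, so the forward reaction proceeds.

in the forward direction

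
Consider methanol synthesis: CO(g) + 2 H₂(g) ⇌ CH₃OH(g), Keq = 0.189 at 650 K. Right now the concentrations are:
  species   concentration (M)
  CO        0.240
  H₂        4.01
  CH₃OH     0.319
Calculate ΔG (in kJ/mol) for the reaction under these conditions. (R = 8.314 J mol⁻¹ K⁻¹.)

Q = [CH₃OH] / ([CO]·[H₂]²) = (0.319) / ((0.240)·(4.01)²) = 0.0827
ΔG = RT ln(Q/Keq) = (8.314 J mol⁻¹ K⁻¹)(650 K) × ln(0.0827/0.189)
   = (5.404 kJ/mol)(-0.8265) = -4.47 kJ/mol
ΔG < 0, so the forward reaction is spontaneous (proceeds forward).

ΔG = -4.47 kJ/mol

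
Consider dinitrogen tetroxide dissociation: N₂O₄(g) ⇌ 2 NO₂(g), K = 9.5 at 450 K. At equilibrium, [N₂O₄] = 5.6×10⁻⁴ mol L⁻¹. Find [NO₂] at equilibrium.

At equilibrium, K = [NO₂]² / [N₂O₄] = 9.5.
([NO₂])² / (5.6×10⁻⁴) = 9.5
[NO₂]² = 0.00532 ⇒ [NO₂] = 0.073 mol L⁻¹

[NO₂] = 0.073 mol L⁻¹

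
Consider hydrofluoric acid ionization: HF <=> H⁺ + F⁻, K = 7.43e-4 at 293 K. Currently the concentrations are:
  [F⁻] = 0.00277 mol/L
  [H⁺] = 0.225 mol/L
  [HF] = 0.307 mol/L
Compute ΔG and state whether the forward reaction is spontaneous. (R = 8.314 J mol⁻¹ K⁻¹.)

ΔG = 2.45 kJ/mol; the forward reaction is non-spontaneous

Q = [H⁺]·[F⁻] / [HF] = (0.225)·(0.00277) / (0.307) = 0.00203
ΔG = RT ln(Q/K) = (8.314 J mol⁻¹ K⁻¹)(293 K) × ln(0.00203/7.43e-4)
   = (2.436 kJ/mol)(1.005) = 2.45 kJ/mol
ΔG > 0, so the forward reaction is non-spontaneous (proceeds in reverse).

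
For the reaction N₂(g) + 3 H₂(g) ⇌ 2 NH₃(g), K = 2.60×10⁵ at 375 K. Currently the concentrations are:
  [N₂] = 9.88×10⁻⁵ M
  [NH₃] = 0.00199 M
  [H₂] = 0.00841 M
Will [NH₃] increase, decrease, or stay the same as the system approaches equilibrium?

increase

Q = [NH₃]² / ([N₂]·[H₂]³) = (0.00199)² / ((9.88×10⁻⁵)·(0.00841)³) = 67400
Q = 67400 < K = 2.60×10⁵: net forward reaction.
NH₃ is a product, so it increases.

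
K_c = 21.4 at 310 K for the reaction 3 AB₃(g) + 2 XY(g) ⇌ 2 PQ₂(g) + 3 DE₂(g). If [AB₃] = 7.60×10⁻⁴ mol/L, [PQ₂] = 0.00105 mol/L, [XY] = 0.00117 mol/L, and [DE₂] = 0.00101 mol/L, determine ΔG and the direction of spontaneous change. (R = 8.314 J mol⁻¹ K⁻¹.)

ΔG = -6.25 kJ/mol; the forward reaction is spontaneous

Q_c = [PQ₂]²·[DE₂]³ / ([AB₃]³·[XY]²) = (0.00105)²·(0.00101)³ / ((7.60×10⁻⁴)³·(0.00117)²) = 1.89
ΔG = RT ln(Q_c/K_c) = (8.314 J mol⁻¹ K⁻¹)(310 K) × ln(1.89/21.4)
   = (2.577 kJ/mol)(-2.427) = -6.25 kJ/mol
ΔG < 0, so the forward reaction is spontaneous (proceeds forward).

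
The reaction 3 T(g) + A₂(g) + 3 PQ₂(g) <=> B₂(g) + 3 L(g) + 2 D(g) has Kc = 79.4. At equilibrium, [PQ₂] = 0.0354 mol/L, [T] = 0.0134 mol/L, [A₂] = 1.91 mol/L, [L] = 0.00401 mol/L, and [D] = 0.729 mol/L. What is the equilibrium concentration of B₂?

At equilibrium, Kc = [B₂]·[L]³·[D]² / ([T]³·[A₂]·[PQ₂]³) = 79.4.
([B₂])·(0.00401)³·(0.729)² / ((0.0134)³·(1.91)·(0.0354)³) = 79.4
[B₂] = 0.472 mol/L

[B₂] = 0.472 mol/L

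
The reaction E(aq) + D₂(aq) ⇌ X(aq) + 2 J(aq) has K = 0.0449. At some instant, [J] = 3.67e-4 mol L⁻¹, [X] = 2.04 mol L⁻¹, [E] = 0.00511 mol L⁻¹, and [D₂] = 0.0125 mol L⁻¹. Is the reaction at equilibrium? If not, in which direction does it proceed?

toward products

Q = [X]·[J]² / ([E]·[D₂]) = (2.04)·(3.67e-4)² / ((0.00511)·(0.0125)) = 0.00430
Q = 0.00430 < K = 0.0449, so the forward reaction proceeds.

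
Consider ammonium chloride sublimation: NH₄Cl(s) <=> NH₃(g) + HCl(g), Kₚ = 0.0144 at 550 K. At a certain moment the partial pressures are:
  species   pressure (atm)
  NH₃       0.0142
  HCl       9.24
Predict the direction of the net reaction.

(NH₄Cl is a pure solid — omitted from Qₚ.)
Qₚ = P(NH₃)·P(HCl) = (0.0142)·(9.24) = 0.131
Qₚ = 0.131 > Kₚ = 0.0144, so the reverse reaction proceeds.

toward reactants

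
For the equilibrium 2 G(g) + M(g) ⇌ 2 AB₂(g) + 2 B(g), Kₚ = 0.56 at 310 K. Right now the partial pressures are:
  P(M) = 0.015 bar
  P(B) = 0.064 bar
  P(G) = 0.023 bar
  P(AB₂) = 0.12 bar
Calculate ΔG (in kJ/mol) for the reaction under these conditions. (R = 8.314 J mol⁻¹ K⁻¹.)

Qₚ = P(AB₂)²·P(B)² / (P(G)²·P(M)) = (0.12)²·(0.064)² / ((0.023)²·(0.015)) = 7.43
ΔG = RT ln(Qₚ/Kₚ) = (8.314 J mol⁻¹ K⁻¹)(310 K) × ln(7.43/0.56)
   = (2.577 kJ/mol)(2.585) = 6.66 kJ/mol
ΔG > 0, so the forward reaction is non-spontaneous (proceeds in reverse).

ΔG = 6.66 kJ/mol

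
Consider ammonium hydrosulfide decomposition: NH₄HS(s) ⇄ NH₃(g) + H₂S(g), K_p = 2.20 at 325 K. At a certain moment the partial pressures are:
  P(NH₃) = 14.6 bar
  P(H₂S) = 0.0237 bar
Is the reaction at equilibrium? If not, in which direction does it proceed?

toward products

(NH₄HS is a pure solid — omitted from Q_p.)
Q_p = P(NH₃)·P(H₂S) = (14.6)·(0.0237) = 0.346
Q_p = 0.346 < K_p = 2.20, so the forward reaction proceeds.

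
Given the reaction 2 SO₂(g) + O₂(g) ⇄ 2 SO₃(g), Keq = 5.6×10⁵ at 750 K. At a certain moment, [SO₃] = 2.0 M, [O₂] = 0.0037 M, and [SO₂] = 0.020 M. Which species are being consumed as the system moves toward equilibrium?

SO₃ (products)

Q = [SO₃]² / ([SO₂]²·[O₂]) = (2.0)² / ((0.020)²·(0.0037)) = 2.7×10⁶
Q = 2.7×10⁶ > Keq = 5.6×10⁵: net reverse reaction.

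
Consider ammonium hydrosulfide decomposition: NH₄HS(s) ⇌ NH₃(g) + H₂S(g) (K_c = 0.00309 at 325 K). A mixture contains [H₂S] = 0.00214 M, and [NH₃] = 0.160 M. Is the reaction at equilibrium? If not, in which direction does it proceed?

(NH₄HS is a pure solid — omitted from Q_c.)
Q_c = [NH₃]·[H₂S] = (0.160)·(0.00214) = 3.42e-4
Q_c = 3.42e-4 < K_c = 0.00309, so the forward reaction proceeds.

to the right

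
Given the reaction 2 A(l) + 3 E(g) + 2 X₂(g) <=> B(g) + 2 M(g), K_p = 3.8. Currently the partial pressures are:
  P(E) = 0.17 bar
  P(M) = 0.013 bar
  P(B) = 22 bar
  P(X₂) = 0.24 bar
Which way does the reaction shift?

(A is a pure liquid — omitted from Q_p.)
Q_p = P(B)·P(M)² / (P(E)³·P(X₂)²) = (22)·(0.013)² / ((0.17)³·(0.24)²) = 13
Q_p = 13 > K_p = 3.8, so the reverse reaction proceeds.

toward reactants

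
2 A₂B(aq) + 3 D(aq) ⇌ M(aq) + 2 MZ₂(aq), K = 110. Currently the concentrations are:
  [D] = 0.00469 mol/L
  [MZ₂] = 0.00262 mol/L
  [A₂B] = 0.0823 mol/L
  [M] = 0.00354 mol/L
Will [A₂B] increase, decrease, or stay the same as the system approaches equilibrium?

decrease

Q = [M]·[MZ₂]² / ([A₂B]²·[D]³) = (0.00354)·(0.00262)² / ((0.0823)²·(0.00469)³) = 34.8
Q = 34.8 < K = 110: net forward reaction.
A₂B is a reactant, so it decreases.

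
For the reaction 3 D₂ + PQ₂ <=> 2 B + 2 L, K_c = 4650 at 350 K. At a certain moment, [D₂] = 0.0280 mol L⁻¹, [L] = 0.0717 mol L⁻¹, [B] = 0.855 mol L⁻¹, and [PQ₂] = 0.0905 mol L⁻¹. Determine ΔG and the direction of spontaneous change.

Q_c = [B]²·[L]² / ([D₂]³·[PQ₂]) = (0.855)²·(0.0717)² / ((0.0280)³·(0.0905)) = 1890
ΔG = RT ln(Q_c/K_c) = (8.314 J mol⁻¹ K⁻¹)(350 K) × ln(1890/4650)
   = (2.910 kJ/mol)(-0.9003) = -2.62 kJ/mol
ΔG < 0, so the forward reaction is spontaneous (proceeds forward).

ΔG = -2.62 kJ/mol; the forward reaction is spontaneous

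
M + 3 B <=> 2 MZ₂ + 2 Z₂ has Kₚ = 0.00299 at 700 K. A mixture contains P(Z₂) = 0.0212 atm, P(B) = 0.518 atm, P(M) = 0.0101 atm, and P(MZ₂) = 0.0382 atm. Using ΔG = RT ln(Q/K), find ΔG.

Qₚ = P(MZ₂)²·P(Z₂)² / (P(M)·P(B)³) = (0.0382)²·(0.0212)² / ((0.0101)·(0.518)³) = 4.67e-4
ΔG = RT ln(Qₚ/Kₚ) = (8.314 J mol⁻¹ K⁻¹)(700 K) × ln(4.67e-4/0.00299)
   = (5.820 kJ/mol)(-1.857) = -10.8 kJ/mol
ΔG < 0, so the forward reaction is spontaneous (proceeds forward).

ΔG = -10.8 kJ/mol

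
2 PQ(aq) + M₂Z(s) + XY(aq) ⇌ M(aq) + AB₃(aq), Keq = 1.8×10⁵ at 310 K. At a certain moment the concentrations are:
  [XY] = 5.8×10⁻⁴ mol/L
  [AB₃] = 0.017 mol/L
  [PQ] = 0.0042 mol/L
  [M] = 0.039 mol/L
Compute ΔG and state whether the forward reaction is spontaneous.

ΔG = -2.63 kJ/mol; the forward reaction is spontaneous

(M₂Z is a pure solid — omitted from Q.)
Q = [M]·[AB₃] / ([PQ]²·[XY]) = (0.039)·(0.017) / ((0.0042)²·(5.8×10⁻⁴)) = 64800
ΔG = RT ln(Q/Keq) = (8.314 J mol⁻¹ K⁻¹)(310 K) × ln(64800/1.8×10⁵)
   = (2.577 kJ/mol)(-1.022) = -2.63 kJ/mol
ΔG < 0, so the forward reaction is spontaneous (proceeds forward).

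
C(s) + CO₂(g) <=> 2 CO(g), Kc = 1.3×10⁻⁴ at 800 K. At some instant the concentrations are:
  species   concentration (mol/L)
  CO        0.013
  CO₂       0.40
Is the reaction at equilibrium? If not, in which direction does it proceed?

toward reactants

(C is a pure solid — omitted from Qc.)
Qc = [CO]² / [CO₂] = (0.013)² / (0.40) = 4.2×10⁻⁴
Qc = 4.2×10⁻⁴ > Kc = 1.3×10⁻⁴, so the reverse reaction proceeds.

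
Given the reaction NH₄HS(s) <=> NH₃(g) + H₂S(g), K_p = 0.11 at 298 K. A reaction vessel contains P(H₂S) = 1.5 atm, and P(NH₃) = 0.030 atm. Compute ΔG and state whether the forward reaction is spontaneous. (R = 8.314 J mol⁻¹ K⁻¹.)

ΔG = -2.21 kJ/mol; the forward reaction is spontaneous

(NH₄HS is a pure solid — omitted from Q_p.)
Q_p = P(NH₃)·P(H₂S) = (0.030)·(1.5) = 0.0450
ΔG = RT ln(Q_p/K_p) = (8.314 J mol⁻¹ K⁻¹)(298 K) × ln(0.0450/0.11)
   = (2.478 kJ/mol)(-0.8938) = -2.21 kJ/mol
ΔG < 0, so the forward reaction is spontaneous (proceeds forward).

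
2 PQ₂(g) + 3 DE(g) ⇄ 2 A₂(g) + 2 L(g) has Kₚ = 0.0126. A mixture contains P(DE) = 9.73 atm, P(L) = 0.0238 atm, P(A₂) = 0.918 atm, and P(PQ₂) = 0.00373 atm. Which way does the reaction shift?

Qₚ = P(A₂)²·P(L)² / (P(PQ₂)²·P(DE)³) = (0.918)²·(0.0238)² / ((0.00373)²·(9.73)³) = 0.0372
Qₚ = 0.0372 > Kₚ = 0.0126, so the reverse reaction proceeds.

reverse (toward reactants)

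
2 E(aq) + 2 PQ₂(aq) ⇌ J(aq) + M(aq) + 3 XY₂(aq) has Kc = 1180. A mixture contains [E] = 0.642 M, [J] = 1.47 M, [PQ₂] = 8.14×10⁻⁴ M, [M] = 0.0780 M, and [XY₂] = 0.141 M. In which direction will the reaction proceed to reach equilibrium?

at equilibrium

Qc = [J]·[M]·[XY₂]³ / ([E]²·[PQ₂]²) = (1.47)·(0.0780)·(0.141)³ / ((0.642)²·(8.14×10⁻⁴)²) = 1180
Qc = 1180 = Kc, so the system is already at equilibrium.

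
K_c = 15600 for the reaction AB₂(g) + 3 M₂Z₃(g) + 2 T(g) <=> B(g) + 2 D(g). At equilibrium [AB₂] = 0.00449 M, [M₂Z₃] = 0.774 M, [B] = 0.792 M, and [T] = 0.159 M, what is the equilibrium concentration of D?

[D] = 1.02 M

At equilibrium, K_c = [B]·[D]² / ([AB₂]·[M₂Z₃]³·[T]²) = 15600.
(0.792)·([D])² / ((0.00449)·(0.774)³·(0.159)²) = 15600
[D]² = 1.04 ⇒ [D] = 1.02 M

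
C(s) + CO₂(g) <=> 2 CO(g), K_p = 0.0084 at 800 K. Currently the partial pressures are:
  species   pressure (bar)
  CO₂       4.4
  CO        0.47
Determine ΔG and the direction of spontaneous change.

(C is a pure solid — omitted from Q_p.)
Q_p = P(CO)² / P(CO₂) = (0.47)² / (4.4) = 0.0502
ΔG = RT ln(Q_p/K_p) = (8.314 J mol⁻¹ K⁻¹)(800 K) × ln(0.0502/0.0084)
   = (6.651 kJ/mol)(1.788) = 11.9 kJ/mol
ΔG > 0, so the forward reaction is non-spontaneous (proceeds in reverse).

ΔG = 11.9 kJ/mol; the forward reaction is non-spontaneous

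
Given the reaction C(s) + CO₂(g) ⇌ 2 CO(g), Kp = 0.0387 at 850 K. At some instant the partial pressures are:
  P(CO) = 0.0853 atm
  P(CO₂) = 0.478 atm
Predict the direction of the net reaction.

in the forward direction

(C is a pure solid — omitted from Qp.)
Qp = P(CO)² / P(CO₂) = (0.0853)² / (0.478) = 0.0152
Qp = 0.0152 < Kp = 0.0387, so the forward reaction proceeds.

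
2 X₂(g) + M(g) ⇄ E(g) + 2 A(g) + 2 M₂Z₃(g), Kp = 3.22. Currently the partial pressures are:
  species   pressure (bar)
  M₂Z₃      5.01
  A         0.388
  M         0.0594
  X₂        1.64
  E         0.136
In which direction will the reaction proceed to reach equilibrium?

Qp = P(E)·P(A)²·P(M₂Z₃)² / (P(X₂)²·P(M)) = (0.136)·(0.388)²·(5.01)² / ((1.64)²·(0.0594)) = 3.22
Qp = 3.22 = Kp, so the system is already at equilibrium.

no net change (already at equilibrium)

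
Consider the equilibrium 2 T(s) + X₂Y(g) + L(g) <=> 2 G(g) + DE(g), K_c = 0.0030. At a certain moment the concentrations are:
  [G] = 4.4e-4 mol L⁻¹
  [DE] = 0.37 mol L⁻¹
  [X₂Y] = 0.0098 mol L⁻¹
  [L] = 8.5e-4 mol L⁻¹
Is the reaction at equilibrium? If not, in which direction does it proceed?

(T is a pure solid — omitted from Q_c.)
Q_c = [G]²·[DE] / ([X₂Y]·[L]) = (4.4e-4)²·(0.37) / ((0.0098)·(8.5e-4)) = 0.0086
Q_c = 0.0086 > K_c = 0.0030, so the reverse reaction proceeds.

reverse (toward reactants)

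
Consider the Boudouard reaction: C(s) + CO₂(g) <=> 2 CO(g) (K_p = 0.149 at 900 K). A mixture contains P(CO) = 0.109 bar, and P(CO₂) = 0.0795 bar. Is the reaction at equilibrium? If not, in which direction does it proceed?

no net change (already at equilibrium)

(C is a pure solid — omitted from Q_p.)
Q_p = P(CO)² / P(CO₂) = (0.109)² / (0.0795) = 0.149
Q_p = 0.149 = K_p, so the system is already at equilibrium.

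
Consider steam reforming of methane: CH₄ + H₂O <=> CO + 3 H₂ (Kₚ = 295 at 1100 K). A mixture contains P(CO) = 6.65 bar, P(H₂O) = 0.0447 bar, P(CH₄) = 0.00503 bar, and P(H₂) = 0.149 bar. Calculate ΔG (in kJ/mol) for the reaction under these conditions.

ΔG = -10.1 kJ/mol

Qₚ = P(CO)·P(H₂)³ / (P(CH₄)·P(H₂O)) = (6.65)·(0.149)³ / ((0.00503)·(0.0447)) = 97.8
ΔG = RT ln(Qₚ/Kₚ) = (8.314 J mol⁻¹ K⁻¹)(1100 K) × ln(97.8/295)
   = (9.145 kJ/mol)(-1.104) = -10.1 kJ/mol
ΔG < 0, so the forward reaction is spontaneous (proceeds forward).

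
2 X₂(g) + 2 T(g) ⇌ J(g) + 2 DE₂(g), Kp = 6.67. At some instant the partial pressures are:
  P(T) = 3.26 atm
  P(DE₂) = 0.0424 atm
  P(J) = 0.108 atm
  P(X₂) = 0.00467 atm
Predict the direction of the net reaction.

to the right

Qp = P(J)·P(DE₂)² / (P(X₂)²·P(T)²) = (0.108)·(0.0424)² / ((0.00467)²·(3.26)²) = 0.838
Qp = 0.838 < Kp = 6.67, so the forward reaction proceeds.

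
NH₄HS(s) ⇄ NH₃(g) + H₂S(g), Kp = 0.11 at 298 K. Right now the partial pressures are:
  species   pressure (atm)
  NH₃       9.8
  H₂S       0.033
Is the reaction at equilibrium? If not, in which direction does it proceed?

in the reverse direction

(NH₄HS is a pure solid — omitted from Qp.)
Qp = P(NH₃)·P(H₂S) = (9.8)·(0.033) = 0.32
Qp = 0.32 > Kp = 0.11, so the reverse reaction proceeds.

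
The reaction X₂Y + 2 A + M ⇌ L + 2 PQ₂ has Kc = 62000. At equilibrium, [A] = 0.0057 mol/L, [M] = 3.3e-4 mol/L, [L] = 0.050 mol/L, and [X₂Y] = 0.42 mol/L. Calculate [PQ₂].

At equilibrium, Kc = [L]·[PQ₂]² / ([X₂Y]·[A]²·[M]) = 62000.
(0.050)·([PQ₂])² / ((0.42)·(0.0057)²·(3.3e-4)) = 62000
[PQ₂]² = 0.00558 ⇒ [PQ₂] = 0.075 mol/L

[PQ₂] = 0.075 mol/L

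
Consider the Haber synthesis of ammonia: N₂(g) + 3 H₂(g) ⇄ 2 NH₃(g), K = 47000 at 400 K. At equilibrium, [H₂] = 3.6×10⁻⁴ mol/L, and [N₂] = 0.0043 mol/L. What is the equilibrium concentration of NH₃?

At equilibrium, K = [NH₃]² / ([N₂]·[H₂]³) = 47000.
([NH₃])² / ((0.0043)·(3.6×10⁻⁴)³) = 47000
[NH₃]² = 9.43×10⁻⁹ ⇒ [NH₃] = 9.7×10⁻⁵ mol/L

[NH₃] = 9.7×10⁻⁵ mol/L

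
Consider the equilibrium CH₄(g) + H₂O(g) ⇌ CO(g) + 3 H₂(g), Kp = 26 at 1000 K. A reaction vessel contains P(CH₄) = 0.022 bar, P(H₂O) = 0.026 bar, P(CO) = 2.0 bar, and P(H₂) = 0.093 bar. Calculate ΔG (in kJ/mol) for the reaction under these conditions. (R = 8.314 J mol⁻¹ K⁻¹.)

ΔG = -18.5 kJ/mol

Qp = P(CO)·P(H₂)³ / (P(CH₄)·P(H₂O)) = (2.0)·(0.093)³ / ((0.022)·(0.026)) = 2.81
ΔG = RT ln(Qp/Kp) = (8.314 J mol⁻¹ K⁻¹)(1000 K) × ln(2.81/26)
   = (8.314 kJ/mol)(-2.225) = -18.5 kJ/mol
ΔG < 0, so the forward reaction is spontaneous (proceeds forward).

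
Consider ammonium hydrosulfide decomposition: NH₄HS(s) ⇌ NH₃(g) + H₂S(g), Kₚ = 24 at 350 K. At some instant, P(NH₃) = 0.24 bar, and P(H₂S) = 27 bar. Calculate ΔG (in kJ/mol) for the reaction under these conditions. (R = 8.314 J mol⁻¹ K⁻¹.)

ΔG = -3.81 kJ/mol

(NH₄HS is a pure solid — omitted from Qₚ.)
Qₚ = P(NH₃)·P(H₂S) = (0.24)·(27) = 6.48
ΔG = RT ln(Qₚ/Kₚ) = (8.314 J mol⁻¹ K⁻¹)(350 K) × ln(6.48/24)
   = (2.910 kJ/mol)(-1.309) = -3.81 kJ/mol
ΔG < 0, so the forward reaction is spontaneous (proceeds forward).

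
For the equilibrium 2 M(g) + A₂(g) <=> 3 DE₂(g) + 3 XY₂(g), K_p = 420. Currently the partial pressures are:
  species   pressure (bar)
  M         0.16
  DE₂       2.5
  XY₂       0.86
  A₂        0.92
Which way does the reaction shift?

no net change (already at equilibrium)

Q_p = P(DE₂)³·P(XY₂)³ / (P(M)²·P(A₂)) = (2.5)³·(0.86)³ / ((0.16)²·(0.92)) = 420
Q_p = 420 = K_p, so the system is already at equilibrium.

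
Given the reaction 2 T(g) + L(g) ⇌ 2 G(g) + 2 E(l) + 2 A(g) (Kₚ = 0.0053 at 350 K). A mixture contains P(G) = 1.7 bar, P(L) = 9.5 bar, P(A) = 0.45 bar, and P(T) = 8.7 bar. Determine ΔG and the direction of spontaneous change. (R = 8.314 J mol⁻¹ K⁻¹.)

(E is a pure liquid — omitted from Qₚ.)
Qₚ = P(G)²·P(A)² / (P(T)²·P(L)) = (1.7)²·(0.45)² / ((8.7)²·(9.5)) = 8.14×10⁻⁴
ΔG = RT ln(Qₚ/Kₚ) = (8.314 J mol⁻¹ K⁻¹)(350 K) × ln(8.14×10⁻⁴/0.0053)
   = (2.910 kJ/mol)(-1.874) = -5.45 kJ/mol
ΔG < 0, so the forward reaction is spontaneous (proceeds forward).

ΔG = -5.45 kJ/mol; the forward reaction is spontaneous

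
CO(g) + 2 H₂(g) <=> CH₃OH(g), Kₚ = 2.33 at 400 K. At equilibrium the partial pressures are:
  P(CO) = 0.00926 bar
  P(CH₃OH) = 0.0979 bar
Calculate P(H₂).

P(H₂) = 2.13 bar

At equilibrium, Kₚ = P(CH₃OH) / (P(CO)·P(H₂)²) = 2.33.
(0.0979) / ((0.00926)·(P(H₂))²) = 2.33
P(H₂)² = 4.54 ⇒ P(H₂) = 2.13 bar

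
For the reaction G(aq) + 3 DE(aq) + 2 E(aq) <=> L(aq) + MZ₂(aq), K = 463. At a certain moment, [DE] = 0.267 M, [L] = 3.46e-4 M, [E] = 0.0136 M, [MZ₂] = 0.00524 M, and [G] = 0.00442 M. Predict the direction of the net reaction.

Q = [L]·[MZ₂] / ([G]·[DE]³·[E]²) = (3.46e-4)·(0.00524) / ((0.00442)·(0.267)³·(0.0136)²) = 117
Q = 117 < K = 463, so the forward reaction proceeds.

in the forward direction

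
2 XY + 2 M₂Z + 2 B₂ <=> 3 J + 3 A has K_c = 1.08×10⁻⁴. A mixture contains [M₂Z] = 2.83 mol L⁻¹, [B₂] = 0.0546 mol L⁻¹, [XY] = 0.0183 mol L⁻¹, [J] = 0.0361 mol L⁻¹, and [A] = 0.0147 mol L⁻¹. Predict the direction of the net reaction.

Q_c = [J]³·[A]³ / ([XY]²·[M₂Z]²·[B₂]²) = (0.0361)³·(0.0147)³ / ((0.0183)²·(2.83)²·(0.0546)²) = 1.87×10⁻⁵
Q_c = 1.87×10⁻⁵ < K_c = 1.08×10⁻⁴, so the forward reaction proceeds.

forward (toward products)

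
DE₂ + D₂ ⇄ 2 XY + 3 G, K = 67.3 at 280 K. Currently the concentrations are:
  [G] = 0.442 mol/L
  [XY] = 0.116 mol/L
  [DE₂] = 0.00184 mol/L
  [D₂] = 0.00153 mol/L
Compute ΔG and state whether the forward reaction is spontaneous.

ΔG = 4.22 kJ/mol; the forward reaction is non-spontaneous

Q = [XY]²·[G]³ / ([DE₂]·[D₂]) = (0.116)²·(0.442)³ / ((0.00184)·(0.00153)) = 413
ΔG = RT ln(Q/K) = (8.314 J mol⁻¹ K⁻¹)(280 K) × ln(413/67.3)
   = (2.328 kJ/mol)(1.814) = 4.22 kJ/mol
ΔG > 0, so the forward reaction is non-spontaneous (proceeds in reverse).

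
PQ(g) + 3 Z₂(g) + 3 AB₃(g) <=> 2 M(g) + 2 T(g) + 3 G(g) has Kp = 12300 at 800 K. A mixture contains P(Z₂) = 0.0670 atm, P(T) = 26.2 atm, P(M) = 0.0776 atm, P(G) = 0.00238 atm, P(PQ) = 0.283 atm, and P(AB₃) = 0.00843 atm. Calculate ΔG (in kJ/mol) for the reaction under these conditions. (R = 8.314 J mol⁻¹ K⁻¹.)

ΔG = -16.1 kJ/mol

Qp = P(M)²·P(T)²·P(G)³ / (P(PQ)·P(Z₂)³·P(AB₃)³) = (0.0776)²·(26.2)²·(0.00238)³ / ((0.283)·(0.0670)³·(0.00843)³) = 1090
ΔG = RT ln(Qp/Kp) = (8.314 J mol⁻¹ K⁻¹)(800 K) × ln(1090/12300)
   = (6.651 kJ/mol)(-2.423) = -16.1 kJ/mol
ΔG < 0, so the forward reaction is spontaneous (proceeds forward).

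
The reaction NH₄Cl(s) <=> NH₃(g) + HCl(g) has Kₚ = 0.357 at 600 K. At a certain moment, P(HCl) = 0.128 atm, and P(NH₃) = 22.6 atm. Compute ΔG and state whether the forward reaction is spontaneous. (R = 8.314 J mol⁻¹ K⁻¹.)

(NH₄Cl is a pure solid — omitted from Qₚ.)
Qₚ = P(NH₃)·P(HCl) = (22.6)·(0.128) = 2.89
ΔG = RT ln(Qₚ/Kₚ) = (8.314 J mol⁻¹ K⁻¹)(600 K) × ln(2.89/0.357)
   = (4.988 kJ/mol)(2.091) = 10.4 kJ/mol
ΔG > 0, so the forward reaction is non-spontaneous (proceeds in reverse).

ΔG = 10.4 kJ/mol; the forward reaction is non-spontaneous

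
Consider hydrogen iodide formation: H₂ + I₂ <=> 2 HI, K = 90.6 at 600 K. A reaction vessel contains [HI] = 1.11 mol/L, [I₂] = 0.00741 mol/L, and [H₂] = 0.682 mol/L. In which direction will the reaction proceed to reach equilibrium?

Q = [HI]² / ([H₂]·[I₂]) = (1.11)² / ((0.682)·(0.00741)) = 244
Q = 244 > K = 90.6, so the reverse reaction proceeds.

reverse (toward reactants)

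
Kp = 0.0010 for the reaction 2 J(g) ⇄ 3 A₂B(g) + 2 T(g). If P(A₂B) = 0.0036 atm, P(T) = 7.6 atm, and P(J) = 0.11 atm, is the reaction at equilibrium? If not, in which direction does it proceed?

in the forward direction

Qp = P(A₂B)³·P(T)² / P(J)² = (0.0036)³·(7.6)² / (0.11)² = 2.2×10⁻⁴
Qp = 2.2×10⁻⁴ < Kp = 0.0010, so the forward reaction proceeds.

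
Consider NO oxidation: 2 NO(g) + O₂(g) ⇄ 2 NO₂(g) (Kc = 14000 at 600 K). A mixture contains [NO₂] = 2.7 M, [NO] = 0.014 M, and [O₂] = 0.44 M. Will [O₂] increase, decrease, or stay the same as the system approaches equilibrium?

Qc = [NO₂]² / ([NO]²·[O₂]) = (2.7)² / ((0.014)²·(0.44)) = 85000
Qc = 85000 > Kc = 14000: net reverse reaction.
O₂ is a reactant, so it increases.

increase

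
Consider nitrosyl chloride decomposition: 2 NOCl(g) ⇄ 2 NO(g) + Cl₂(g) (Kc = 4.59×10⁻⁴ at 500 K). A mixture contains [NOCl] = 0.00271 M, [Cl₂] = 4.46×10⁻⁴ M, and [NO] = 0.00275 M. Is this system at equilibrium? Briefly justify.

Qc = [NO]²·[Cl₂] / [NOCl]² = (0.00275)²·(4.46×10⁻⁴) / (0.00271)² = 4.59×10⁻⁴
Qc = 4.59×10⁻⁴ = Kc; the system is at equilibrium.

yes, at equilibrium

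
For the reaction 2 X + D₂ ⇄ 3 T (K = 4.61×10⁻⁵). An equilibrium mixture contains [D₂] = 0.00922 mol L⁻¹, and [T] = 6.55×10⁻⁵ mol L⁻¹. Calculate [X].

[X] = 8.13×10⁻⁴ mol L⁻¹

At equilibrium, K = [T]³ / ([X]²·[D₂]) = 4.61×10⁻⁵.
(6.55×10⁻⁵)³ / (([X])²·(0.00922)) = 4.61×10⁻⁵
[X]² = 6.61×10⁻⁷ ⇒ [X] = 8.13×10⁻⁴ mol L⁻¹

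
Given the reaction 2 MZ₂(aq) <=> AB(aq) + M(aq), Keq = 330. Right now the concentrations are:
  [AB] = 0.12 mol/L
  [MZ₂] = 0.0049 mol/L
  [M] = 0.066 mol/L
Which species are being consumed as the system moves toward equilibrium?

Q = [AB]·[M] / [MZ₂]² = (0.12)·(0.066) / (0.0049)² = 330
Q = 330 = Keq; the system is at equilibrium.

none (at equilibrium)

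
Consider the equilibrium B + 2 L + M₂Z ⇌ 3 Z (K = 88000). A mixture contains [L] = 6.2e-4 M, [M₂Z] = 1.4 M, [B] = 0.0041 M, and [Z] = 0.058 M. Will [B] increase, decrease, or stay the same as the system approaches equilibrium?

Q = [Z]³ / ([B]·[L]²·[M₂Z]) = (0.058)³ / ((0.0041)·(6.2e-4)²·(1.4)) = 88000
Q = 88000 = K; the system is at equilibrium.

stay the same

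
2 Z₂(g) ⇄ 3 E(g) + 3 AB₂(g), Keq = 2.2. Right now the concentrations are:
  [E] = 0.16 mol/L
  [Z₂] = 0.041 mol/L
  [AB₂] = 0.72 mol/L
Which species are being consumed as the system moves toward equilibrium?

Q = [E]³·[AB₂]³ / [Z₂]² = (0.16)³·(0.72)³ / (0.041)² = 0.91
Q = 0.91 < Keq = 2.2: net forward reaction.

Z₂ (reactants)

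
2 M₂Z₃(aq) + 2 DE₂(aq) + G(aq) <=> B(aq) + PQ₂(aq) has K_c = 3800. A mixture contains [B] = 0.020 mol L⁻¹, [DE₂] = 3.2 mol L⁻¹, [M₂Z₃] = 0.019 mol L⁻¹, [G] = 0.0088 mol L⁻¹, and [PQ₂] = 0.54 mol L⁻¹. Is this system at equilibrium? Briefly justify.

Q_c = [B]·[PQ₂] / ([M₂Z₃]²·[DE₂]²·[G]) = (0.020)·(0.54) / ((0.019)²·(3.2)²·(0.0088)) = 330
Q_c = 330 < K_c = 3800: net forward reaction.

no; Q < K, reaction proceeds forward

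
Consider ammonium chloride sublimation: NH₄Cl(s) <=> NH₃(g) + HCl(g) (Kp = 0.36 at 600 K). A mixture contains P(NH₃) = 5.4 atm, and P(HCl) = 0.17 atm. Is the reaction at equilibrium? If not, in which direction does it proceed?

(NH₄Cl is a pure solid — omitted from Qp.)
Qp = P(NH₃)·P(HCl) = (5.4)·(0.17) = 0.92
Qp = 0.92 > Kp = 0.36, so the reverse reaction proceeds.

to the left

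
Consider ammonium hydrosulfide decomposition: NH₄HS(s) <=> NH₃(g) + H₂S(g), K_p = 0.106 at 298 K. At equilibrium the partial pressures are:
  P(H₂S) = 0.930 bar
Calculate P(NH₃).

P(NH₃) = 0.114 bar

(NH₄HS is a pure solid — omitted from K_p.)
At equilibrium, K_p = P(NH₃)·P(H₂S) = 0.106.
(P(NH₃))·(0.930) = 0.106
P(NH₃) = 0.114 bar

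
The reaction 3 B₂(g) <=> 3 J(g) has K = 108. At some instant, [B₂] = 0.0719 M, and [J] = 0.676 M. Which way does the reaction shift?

Q = [J]³ / [B₂]³ = (0.676)³ / (0.0719)³ = 831
Q = 831 > K = 108, so the reverse reaction proceeds.

reverse (toward reactants)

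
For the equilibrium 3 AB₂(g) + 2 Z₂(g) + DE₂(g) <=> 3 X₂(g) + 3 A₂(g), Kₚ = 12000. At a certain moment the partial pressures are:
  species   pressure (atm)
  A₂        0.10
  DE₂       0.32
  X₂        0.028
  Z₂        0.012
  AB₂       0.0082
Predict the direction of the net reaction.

in the forward direction

Qₚ = P(X₂)³·P(A₂)³ / (P(AB₂)³·P(Z₂)²·P(DE₂)) = (0.028)³·(0.10)³ / ((0.0082)³·(0.012)²·(0.32)) = 860
Qₚ = 860 < Kₚ = 12000, so the forward reaction proceeds.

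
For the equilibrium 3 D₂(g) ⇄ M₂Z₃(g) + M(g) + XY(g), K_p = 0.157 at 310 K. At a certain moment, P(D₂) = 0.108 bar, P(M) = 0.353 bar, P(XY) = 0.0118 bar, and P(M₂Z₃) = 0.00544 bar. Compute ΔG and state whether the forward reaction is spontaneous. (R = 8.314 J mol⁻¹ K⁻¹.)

ΔG = -5.58 kJ/mol; the forward reaction is spontaneous

Q_p = P(M₂Z₃)·P(M)·P(XY) / P(D₂)³ = (0.00544)·(0.353)·(0.0118) / (0.108)³ = 0.0180
ΔG = RT ln(Q_p/K_p) = (8.314 J mol⁻¹ K⁻¹)(310 K) × ln(0.0180/0.157)
   = (2.577 kJ/mol)(-2.166) = -5.58 kJ/mol
ΔG < 0, so the forward reaction is spontaneous (proceeds forward).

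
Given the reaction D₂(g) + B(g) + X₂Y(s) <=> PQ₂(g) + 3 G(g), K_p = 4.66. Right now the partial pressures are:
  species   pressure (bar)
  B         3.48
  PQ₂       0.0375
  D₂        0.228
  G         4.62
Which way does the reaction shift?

at equilibrium

(X₂Y is a pure solid — omitted from Q_p.)
Q_p = P(PQ₂)·P(G)³ / (P(D₂)·P(B)) = (0.0375)·(4.62)³ / ((0.228)·(3.48)) = 4.66
Q_p = 4.66 = K_p, so the system is already at equilibrium.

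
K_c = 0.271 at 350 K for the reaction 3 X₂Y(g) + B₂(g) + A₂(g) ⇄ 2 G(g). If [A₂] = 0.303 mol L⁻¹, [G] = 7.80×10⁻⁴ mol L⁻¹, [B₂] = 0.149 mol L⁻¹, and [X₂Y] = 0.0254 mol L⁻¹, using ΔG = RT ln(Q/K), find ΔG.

Q_c = [G]² / ([X₂Y]³·[B₂]·[A₂]) = (7.80×10⁻⁴)² / ((0.0254)³·(0.149)·(0.303)) = 0.822
ΔG = RT ln(Q_c/K_c) = (8.314 J mol⁻¹ K⁻¹)(350 K) × ln(0.822/0.271)
   = (2.910 kJ/mol)(1.110) = 3.23 kJ/mol
ΔG > 0, so the forward reaction is non-spontaneous (proceeds in reverse).

ΔG = 3.23 kJ/mol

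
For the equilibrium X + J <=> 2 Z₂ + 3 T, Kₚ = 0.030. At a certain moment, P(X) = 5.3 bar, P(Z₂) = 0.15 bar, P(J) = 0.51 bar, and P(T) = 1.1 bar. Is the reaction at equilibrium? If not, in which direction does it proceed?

Qₚ = P(Z₂)²·P(T)³ / (P(X)·P(J)) = (0.15)²·(1.1)³ / ((5.3)·(0.51)) = 0.011
Qₚ = 0.011 < Kₚ = 0.030, so the forward reaction proceeds.

to the right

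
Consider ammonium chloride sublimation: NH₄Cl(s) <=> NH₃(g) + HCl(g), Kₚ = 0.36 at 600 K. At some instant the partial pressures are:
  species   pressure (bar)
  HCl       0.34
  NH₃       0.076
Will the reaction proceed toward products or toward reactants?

(NH₄Cl is a pure solid — omitted from Qₚ.)
Qₚ = P(NH₃)·P(HCl) = (0.076)·(0.34) = 0.026
Qₚ = 0.026 < Kₚ = 0.36, so the forward reaction proceeds.

to the right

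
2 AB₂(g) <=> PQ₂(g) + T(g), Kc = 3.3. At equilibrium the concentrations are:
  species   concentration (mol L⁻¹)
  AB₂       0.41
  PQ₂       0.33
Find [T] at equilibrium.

[T] = 1.7 mol L⁻¹

At equilibrium, Kc = [PQ₂]·[T] / [AB₂]² = 3.3.
(0.33)·([T]) / (0.41)² = 3.3
[T] = 1.68 = 1.7 mol L⁻¹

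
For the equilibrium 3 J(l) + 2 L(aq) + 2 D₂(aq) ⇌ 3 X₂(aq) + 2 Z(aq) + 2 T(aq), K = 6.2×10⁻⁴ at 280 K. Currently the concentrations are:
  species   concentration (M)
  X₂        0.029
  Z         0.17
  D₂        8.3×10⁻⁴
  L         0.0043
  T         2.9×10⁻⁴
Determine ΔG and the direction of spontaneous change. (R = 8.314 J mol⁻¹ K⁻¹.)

(J is a pure liquid — omitted from Q.)
Q = [X₂]³·[Z]²·[T]² / ([L]²·[D₂]²) = (0.029)³·(0.17)²·(2.9×10⁻⁴)² / ((0.0043)²·(8.3×10⁻⁴)²) = 0.00465
ΔG = RT ln(Q/K) = (8.314 J mol⁻¹ K⁻¹)(280 K) × ln(0.00465/6.2×10⁻⁴)
   = (2.328 kJ/mol)(2.015) = 4.69 kJ/mol
ΔG > 0, so the forward reaction is non-spontaneous (proceeds in reverse).

ΔG = 4.69 kJ/mol; the forward reaction is non-spontaneous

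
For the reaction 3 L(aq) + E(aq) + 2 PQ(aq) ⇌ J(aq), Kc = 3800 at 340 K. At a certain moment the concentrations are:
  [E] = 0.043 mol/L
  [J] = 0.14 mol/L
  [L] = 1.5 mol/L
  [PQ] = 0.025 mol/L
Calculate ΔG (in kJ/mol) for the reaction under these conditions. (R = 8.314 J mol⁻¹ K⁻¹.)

ΔG = -2.55 kJ/mol

Qc = [J] / ([L]³·[E]·[PQ]²) = (0.14) / ((1.5)³·(0.043)·(0.025)²) = 1540
ΔG = RT ln(Qc/Kc) = (8.314 J mol⁻¹ K⁻¹)(340 K) × ln(1540/3800)
   = (2.827 kJ/mol)(-0.9032) = -2.55 kJ/mol
ΔG < 0, so the forward reaction is spontaneous (proceeds forward).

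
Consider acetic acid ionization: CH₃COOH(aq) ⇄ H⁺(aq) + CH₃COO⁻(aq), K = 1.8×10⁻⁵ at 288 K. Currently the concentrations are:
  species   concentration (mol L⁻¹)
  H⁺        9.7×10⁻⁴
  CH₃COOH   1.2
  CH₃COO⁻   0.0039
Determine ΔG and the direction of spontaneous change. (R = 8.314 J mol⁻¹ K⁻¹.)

Q = [H⁺]·[CH₃COO⁻] / [CH₃COOH] = (9.7×10⁻⁴)·(0.0039) / (1.2) = 3.15×10⁻⁶
ΔG = RT ln(Q/K) = (8.314 J mol⁻¹ K⁻¹)(288 K) × ln(3.15×10⁻⁶/1.8×10⁻⁵)
   = (2.394 kJ/mol)(-1.743) = -4.17 kJ/mol
ΔG < 0, so the forward reaction is spontaneous (proceeds forward).

ΔG = -4.17 kJ/mol; the forward reaction is spontaneous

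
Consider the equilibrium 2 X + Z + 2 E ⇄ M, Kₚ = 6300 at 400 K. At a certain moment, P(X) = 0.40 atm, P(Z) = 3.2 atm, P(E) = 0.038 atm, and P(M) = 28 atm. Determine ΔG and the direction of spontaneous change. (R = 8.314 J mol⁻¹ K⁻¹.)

Qₚ = P(M) / (P(X)²·P(Z)·P(E)²) = (28) / ((0.40)²·(3.2)·(0.038)²) = 37900
ΔG = RT ln(Qₚ/Kₚ) = (8.314 J mol⁻¹ K⁻¹)(400 K) × ln(37900/6300)
   = (3.326 kJ/mol)(1.794) = 5.97 kJ/mol
ΔG > 0, so the forward reaction is non-spontaneous (proceeds in reverse).

ΔG = 5.97 kJ/mol; the forward reaction is non-spontaneous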